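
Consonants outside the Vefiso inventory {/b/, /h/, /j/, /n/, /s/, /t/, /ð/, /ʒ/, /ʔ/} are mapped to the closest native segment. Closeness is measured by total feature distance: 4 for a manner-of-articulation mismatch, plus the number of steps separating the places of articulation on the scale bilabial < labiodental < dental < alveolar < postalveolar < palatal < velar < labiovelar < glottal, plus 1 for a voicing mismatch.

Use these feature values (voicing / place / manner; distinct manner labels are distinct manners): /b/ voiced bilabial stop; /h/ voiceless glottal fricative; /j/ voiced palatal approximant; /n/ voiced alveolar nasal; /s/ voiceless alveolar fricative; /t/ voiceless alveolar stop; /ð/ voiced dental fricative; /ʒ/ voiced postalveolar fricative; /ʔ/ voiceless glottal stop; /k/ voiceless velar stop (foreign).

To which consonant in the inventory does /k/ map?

ʔ

/ʔ/ is closest: same manner (stop), place distance 2 (velar→glottal), same voicing; total 2. Next closest is /t/ at distance 3.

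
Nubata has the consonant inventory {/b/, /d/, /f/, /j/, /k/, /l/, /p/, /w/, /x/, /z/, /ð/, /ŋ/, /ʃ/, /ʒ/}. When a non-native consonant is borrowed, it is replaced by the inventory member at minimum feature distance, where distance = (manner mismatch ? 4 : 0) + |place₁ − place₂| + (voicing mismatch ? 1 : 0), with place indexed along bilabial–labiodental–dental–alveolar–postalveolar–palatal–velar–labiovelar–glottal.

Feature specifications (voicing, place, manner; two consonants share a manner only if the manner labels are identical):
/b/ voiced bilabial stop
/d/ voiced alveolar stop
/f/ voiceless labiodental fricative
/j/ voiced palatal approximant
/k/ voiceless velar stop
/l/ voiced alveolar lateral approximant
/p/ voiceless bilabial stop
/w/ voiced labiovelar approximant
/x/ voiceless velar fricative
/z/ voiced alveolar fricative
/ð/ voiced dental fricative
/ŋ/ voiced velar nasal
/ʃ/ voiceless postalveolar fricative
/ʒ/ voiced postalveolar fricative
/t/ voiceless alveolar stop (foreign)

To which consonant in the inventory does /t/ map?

/d/ is closest: same manner (stop), place distance 0 (alveolar→alveolar), voicing differs (+1); total 1. Next closest is /k/ at distance 3.

d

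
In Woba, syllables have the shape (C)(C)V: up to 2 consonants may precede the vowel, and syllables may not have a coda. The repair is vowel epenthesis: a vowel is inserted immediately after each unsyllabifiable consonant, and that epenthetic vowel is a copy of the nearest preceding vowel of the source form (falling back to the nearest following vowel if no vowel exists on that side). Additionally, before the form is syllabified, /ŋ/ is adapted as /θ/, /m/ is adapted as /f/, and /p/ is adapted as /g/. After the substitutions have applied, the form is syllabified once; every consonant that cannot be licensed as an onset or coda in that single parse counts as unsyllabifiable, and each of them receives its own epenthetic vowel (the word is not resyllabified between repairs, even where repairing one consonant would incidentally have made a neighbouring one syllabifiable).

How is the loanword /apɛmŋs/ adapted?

Substitution: /p/ → /g/, /m/ → /f/, /ŋ/ → /θ/, giving /agɛfθs/.
The consonants /f/, /θ/, /s/ cannot be parsed into a legal (C)(C)V syllable (no codas are permitted; onsets may contain at most 2 consonants).
Inserting the epenthetic vowel yields /f/ → /fɛ/, /θ/ → /θɛ/, /s/ → /sɛ/.

agɛfɛθɛsɛ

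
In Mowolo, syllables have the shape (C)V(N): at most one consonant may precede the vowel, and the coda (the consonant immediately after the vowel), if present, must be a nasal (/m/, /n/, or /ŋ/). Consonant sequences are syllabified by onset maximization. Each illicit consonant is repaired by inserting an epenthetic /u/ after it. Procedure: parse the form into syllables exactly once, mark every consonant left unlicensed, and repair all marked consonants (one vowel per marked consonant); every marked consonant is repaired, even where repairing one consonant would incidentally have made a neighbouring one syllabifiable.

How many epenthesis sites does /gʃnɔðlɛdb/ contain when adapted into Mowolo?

The unsyllabifiable consonants are /g/, /ʃ/, /ð/, /d/, /b/; each receives one epenthetic vowel.

5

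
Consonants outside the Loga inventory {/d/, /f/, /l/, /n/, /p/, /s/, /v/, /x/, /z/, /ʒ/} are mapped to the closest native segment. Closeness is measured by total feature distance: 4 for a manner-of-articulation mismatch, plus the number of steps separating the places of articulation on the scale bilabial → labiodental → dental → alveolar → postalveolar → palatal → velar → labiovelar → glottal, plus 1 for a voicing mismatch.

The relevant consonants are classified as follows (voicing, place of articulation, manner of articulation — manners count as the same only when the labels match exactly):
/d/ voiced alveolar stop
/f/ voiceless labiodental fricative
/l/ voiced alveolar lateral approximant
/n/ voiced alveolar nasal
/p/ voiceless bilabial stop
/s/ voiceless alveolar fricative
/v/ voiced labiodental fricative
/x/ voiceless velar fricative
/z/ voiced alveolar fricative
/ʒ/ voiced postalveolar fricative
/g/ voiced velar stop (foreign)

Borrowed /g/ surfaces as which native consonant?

d

/d/ is closest: same manner (stop), place distance 3 (velar→alveolar), same voicing; total 3. Next closest is /x/ at distance 5.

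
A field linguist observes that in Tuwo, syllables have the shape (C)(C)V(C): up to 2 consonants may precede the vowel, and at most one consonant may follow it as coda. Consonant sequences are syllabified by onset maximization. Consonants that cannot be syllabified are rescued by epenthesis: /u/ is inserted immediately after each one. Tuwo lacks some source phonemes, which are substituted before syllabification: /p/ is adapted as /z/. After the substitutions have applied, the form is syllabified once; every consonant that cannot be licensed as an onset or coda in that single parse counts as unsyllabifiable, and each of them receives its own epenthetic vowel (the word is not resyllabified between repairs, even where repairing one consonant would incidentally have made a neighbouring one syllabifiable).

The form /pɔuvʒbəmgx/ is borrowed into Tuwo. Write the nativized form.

Substitution: /p/ → /z/, giving /zɔuvʒbəmgx/.
The consonants /g/, /x/ cannot be parsed into a legal (C)(C)V(C) syllable (at most one coda consonant is licensed; onsets may contain at most 2 consonants).
Inserting the epenthetic vowel yields /g/ → /gu/, /x/ → /xu/.

zɔuvʒbəmguxu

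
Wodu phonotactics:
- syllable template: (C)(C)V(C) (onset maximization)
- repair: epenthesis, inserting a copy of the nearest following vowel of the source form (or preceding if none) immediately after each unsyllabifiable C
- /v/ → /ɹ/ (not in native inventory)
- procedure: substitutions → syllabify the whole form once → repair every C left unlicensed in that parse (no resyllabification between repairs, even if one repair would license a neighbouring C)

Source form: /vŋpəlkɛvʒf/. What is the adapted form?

ɹəŋpəlkɛɹʒɛfɛ

Substitution: /v/ → /ɹ/, giving /ɹŋpəlkɛɹʒf/.
Syllabifying with onset maximization leaves /ɹ/, /ʒ/, /f/ stranded (at most one coda consonant is licensed; onsets may contain at most 2 consonants).
Epenthesis after each stranded consonant: /ɹ/ → /ɹə/, /ʒ/ → /ʒɛ/, /f/ → /fɛ/.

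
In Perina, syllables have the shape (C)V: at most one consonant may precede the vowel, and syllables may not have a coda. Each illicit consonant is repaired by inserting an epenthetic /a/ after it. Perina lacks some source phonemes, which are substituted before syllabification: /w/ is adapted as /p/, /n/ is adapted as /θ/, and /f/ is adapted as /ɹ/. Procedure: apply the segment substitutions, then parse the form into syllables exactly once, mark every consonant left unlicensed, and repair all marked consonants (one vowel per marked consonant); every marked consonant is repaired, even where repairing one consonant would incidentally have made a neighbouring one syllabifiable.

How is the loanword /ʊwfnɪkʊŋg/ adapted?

ʊpaɹaθɪkʊŋaga

Substitution: /w/ → /p/, /f/ → /ɹ/, /n/ → /θ/, giving /ʊpɹθɪkʊŋg/.
The consonants /p/, /ɹ/, /ŋ/, /g/ cannot be parsed into a legal (C)V syllable (no codas are permitted; onsets are limited to one consonant).
Each unlicensed consonant becomes the onset of a new syllable: /p/ → /pa/, /ɹ/ → /ɹa/, /ŋ/ → /ŋa/, /g/ → /ga/.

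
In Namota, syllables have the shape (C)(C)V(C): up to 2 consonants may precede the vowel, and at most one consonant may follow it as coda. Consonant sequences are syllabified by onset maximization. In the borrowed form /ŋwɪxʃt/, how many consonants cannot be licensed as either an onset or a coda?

2

The consonants /ʃ/, /t/ cannot be parsed into a legal (C)(C)V(C) syllable (at most one coda consonant is licensed; onsets may contain at most 2 consonants).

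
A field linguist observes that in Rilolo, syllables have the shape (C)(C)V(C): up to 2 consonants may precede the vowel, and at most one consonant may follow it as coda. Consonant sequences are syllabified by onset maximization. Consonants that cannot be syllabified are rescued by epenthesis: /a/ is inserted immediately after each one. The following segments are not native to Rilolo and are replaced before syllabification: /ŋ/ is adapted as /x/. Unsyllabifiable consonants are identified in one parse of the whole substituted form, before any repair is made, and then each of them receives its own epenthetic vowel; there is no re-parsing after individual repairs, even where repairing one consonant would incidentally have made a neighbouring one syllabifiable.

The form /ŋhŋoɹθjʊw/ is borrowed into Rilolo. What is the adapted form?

xahxoɹθjʊw

Substitution: /ŋ/ → /x/, giving /xhxoɹθjʊw/.
Syllabifying with onset maximization leaves /x/ stranded (at most one coda consonant is licensed; onsets may contain at most 2 consonants).
Inserting the epenthetic vowel yields /x/ → /xa/.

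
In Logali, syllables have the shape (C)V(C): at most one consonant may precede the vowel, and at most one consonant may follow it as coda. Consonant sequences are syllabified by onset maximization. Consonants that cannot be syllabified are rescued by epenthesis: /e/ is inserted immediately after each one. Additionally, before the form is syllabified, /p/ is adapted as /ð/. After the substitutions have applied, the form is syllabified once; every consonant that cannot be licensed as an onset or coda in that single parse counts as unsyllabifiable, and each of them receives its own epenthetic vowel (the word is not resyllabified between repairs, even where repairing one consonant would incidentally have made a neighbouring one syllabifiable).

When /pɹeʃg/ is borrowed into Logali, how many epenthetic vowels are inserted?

2

After substitution the input is /ðɹeʃg/.
The unsyllabifiable consonants are /ð/, /g/; each receives one epenthetic vowel.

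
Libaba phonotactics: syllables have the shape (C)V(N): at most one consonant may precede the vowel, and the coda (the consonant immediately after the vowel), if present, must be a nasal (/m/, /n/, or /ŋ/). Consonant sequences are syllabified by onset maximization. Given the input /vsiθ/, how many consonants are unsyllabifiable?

2

Syllabifying with onset maximization leaves /v/, /θ/ stranded (only a nasal (/m/, /n/, or /ŋ/) is licensed in coda position; onsets are limited to one consonant).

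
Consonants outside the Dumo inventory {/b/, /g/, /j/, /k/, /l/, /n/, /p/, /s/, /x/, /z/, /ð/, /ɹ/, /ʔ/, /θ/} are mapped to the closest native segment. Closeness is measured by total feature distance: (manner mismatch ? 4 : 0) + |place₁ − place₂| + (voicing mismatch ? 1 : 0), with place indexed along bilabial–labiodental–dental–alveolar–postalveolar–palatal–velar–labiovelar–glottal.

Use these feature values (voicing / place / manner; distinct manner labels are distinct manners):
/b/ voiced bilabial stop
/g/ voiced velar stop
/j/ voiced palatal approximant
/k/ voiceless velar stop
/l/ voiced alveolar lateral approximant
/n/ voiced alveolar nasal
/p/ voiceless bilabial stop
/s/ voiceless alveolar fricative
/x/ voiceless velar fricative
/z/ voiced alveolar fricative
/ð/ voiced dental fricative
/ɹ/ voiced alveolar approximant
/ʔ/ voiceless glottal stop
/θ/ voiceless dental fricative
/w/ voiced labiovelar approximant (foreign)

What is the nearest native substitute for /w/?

/j/ is closest: same manner (approximant), place distance 2 (labiovelar→palatal), same voicing; total 2. Next closest is /ɹ/ at distance 4.

j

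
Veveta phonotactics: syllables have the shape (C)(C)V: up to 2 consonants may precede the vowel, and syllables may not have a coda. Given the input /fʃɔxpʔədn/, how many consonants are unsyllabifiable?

Under (C)(C)V, the unsyllabifiable consonants are /x/, /d/, /n/ (no codas are permitted; onsets may contain at most 2 consonants).

3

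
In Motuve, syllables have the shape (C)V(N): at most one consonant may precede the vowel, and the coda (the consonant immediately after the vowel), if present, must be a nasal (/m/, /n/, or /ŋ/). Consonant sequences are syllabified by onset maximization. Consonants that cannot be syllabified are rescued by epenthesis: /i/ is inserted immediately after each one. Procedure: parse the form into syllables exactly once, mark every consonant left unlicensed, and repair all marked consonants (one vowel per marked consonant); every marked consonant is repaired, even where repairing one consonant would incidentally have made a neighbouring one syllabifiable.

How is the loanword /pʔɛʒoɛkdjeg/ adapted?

Under (C)V(N), the unsyllabifiable consonants are /p/, /k/, /d/, /g/ (only a nasal (/m/, /n/, or /ŋ/) is licensed in coda position; onsets are limited to one consonant).
Each unlicensed consonant becomes the onset of a new syllable: /p/ → /pi/, /k/ → /ki/, /d/ → /di/, /g/ → /gi/.

piʔɛʒoɛkidijegi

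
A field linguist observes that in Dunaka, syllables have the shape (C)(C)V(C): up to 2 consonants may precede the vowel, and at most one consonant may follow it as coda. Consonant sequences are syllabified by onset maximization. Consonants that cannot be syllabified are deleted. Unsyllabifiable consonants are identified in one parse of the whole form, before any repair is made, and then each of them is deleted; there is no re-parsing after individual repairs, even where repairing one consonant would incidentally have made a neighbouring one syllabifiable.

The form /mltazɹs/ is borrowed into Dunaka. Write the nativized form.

Syllabifying with onset maximization leaves /m/, /ɹ/, /s/ stranded (at most one coda consonant is licensed; onsets may contain at most 2 consonants).
Deleting the stranded consonants removes /m/, /ɹ/, /s/.

ltaz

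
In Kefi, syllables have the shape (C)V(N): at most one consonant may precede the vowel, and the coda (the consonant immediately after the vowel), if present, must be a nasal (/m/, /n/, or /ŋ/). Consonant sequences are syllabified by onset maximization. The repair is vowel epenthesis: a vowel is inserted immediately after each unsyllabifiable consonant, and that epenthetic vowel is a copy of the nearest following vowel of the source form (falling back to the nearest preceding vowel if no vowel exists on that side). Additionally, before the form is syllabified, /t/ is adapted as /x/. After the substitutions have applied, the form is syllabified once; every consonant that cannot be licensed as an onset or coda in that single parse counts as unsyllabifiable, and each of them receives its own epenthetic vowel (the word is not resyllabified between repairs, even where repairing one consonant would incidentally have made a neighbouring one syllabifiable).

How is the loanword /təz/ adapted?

Substitution: /t/ → /x/, giving /xəz/.
The consonants /z/ cannot be parsed into a legal (C)V(N) syllable (only a nasal (/m/, /n/, or /ŋ/) is licensed in coda position; onsets are limited to one consonant).
Inserting the epenthetic vowel yields /z/ → /zə/.

xəzə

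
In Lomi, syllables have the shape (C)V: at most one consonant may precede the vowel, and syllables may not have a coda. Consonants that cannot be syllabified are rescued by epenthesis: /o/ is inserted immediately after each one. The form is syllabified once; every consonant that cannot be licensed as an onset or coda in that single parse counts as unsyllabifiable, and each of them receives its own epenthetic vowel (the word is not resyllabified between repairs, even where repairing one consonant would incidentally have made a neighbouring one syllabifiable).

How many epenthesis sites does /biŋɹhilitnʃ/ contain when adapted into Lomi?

5

The unsyllabifiable consonants are /ŋ/, /ɹ/, /t/, /n/, /ʃ/; each receives one epenthetic vowel.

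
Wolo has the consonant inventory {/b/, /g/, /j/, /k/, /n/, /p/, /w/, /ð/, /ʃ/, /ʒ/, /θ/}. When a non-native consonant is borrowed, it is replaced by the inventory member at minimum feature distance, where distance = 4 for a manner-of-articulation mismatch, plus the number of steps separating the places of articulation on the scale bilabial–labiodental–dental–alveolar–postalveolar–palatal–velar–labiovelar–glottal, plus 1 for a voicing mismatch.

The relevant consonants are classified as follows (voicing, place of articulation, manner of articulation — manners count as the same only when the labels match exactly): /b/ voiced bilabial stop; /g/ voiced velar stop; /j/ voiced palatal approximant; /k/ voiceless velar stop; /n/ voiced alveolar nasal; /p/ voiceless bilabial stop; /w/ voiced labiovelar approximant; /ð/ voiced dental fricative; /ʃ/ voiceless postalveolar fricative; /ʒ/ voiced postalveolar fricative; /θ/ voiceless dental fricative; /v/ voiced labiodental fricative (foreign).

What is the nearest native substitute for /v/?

ð

/ð/ is closest: same manner (fricative), place distance 1 (labiodental→dental), same voicing; total 1. Next closest is /θ/ at distance 2.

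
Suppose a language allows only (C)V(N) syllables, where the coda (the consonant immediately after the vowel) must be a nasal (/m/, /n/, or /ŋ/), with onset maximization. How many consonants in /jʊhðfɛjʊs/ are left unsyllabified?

3

Under (C)V(N), the unsyllabifiable consonants are /h/, /ð/, /s/ (only a nasal (/m/, /n/, or /ŋ/) is licensed in coda position; onsets are limited to one consonant).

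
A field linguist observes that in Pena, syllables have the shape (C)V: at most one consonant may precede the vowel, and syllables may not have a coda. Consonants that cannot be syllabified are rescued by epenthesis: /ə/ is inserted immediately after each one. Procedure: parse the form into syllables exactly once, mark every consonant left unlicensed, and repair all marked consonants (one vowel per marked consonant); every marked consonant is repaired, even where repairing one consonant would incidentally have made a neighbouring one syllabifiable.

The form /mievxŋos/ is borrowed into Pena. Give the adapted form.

mievəxəŋosə

The consonants /v/, /x/, /s/ cannot be parsed into a legal (C)V syllable (no codas are permitted; onsets are limited to one consonant).
Inserting the epenthetic vowel yields /v/ → /və/, /x/ → /xə/, /s/ → /sə/.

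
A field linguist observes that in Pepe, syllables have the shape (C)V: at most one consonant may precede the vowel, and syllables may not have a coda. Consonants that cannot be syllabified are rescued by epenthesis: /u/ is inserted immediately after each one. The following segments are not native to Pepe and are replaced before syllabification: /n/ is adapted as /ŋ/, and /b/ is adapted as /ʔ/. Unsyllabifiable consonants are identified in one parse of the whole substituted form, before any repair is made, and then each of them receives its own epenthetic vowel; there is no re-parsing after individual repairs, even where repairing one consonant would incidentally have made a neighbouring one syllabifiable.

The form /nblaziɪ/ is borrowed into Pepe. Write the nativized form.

Substitution: /n/ → /ŋ/, /b/ → /ʔ/, giving /ŋʔlaziɪ/.
Under (C)V, the unsyllabifiable consonants are /ŋ/, /ʔ/ (no codas are permitted; onsets are limited to one consonant).
Epenthesis after each stranded consonant: /ŋ/ → /ŋu/, /ʔ/ → /ʔu/.

ŋuʔulaziɪ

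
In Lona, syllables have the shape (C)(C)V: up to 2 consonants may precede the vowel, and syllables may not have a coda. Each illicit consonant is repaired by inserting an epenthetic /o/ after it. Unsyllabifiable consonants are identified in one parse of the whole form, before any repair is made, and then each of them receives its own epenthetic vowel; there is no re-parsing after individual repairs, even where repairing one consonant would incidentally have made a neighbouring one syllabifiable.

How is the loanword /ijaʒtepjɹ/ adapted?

Syllabifying with onset maximization leaves /p/, /j/, /ɹ/ stranded (no codas are permitted; onsets may contain at most 2 consonants).
Inserting the epenthetic vowel yields /p/ → /po/, /j/ → /jo/, /ɹ/ → /ɹo/.

ijaʒtepojoɹo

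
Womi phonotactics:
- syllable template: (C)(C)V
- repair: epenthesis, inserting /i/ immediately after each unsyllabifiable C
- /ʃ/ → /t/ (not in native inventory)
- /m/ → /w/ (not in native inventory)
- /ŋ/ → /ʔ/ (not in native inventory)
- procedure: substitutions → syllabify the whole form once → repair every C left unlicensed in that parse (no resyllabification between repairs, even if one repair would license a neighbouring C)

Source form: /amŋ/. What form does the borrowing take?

Substitution: /m/ → /w/, /ŋ/ → /ʔ/, giving /awʔ/.
Under (C)(C)V, the unsyllabifiable consonants are /w/, /ʔ/ (no codas are permitted; onsets may contain at most 2 consonants).
Epenthesis after each stranded consonant: /w/ → /wi/, /ʔ/ → /ʔi/.

awiʔi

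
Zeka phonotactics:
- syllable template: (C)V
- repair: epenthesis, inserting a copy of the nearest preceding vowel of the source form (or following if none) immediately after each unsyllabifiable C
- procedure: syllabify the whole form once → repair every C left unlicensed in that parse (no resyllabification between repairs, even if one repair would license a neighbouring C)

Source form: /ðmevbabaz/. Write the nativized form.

ðemevebabaza

Under (C)V, the unsyllabifiable consonants are /ð/, /v/, /z/ (no codas are permitted; onsets are limited to one consonant).
Each unlicensed consonant becomes the onset of a new syllable: /ð/ → /ðe/, /v/ → /ve/, /z/ → /za/.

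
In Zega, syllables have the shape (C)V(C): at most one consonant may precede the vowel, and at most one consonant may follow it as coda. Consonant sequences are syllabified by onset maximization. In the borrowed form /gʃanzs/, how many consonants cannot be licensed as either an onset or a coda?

3

Syllabifying with onset maximization leaves /g/, /z/, /s/ stranded (at most one coda consonant is licensed; onsets are limited to one consonant).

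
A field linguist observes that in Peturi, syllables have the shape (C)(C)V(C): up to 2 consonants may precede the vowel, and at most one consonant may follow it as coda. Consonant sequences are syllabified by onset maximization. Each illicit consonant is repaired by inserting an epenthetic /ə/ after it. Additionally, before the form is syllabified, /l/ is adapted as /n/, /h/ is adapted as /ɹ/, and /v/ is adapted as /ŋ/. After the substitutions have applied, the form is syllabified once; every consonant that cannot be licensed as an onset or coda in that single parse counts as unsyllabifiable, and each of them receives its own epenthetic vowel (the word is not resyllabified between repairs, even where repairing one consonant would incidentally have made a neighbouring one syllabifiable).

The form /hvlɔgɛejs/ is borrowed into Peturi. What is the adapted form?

ɹəŋnɔgɛejsə

Substitution: /h/ → /ɹ/, /v/ → /ŋ/, /l/ → /n/, giving /ɹŋnɔgɛejs/.
The consonants /ɹ/, /s/ cannot be parsed into a legal (C)(C)V(C) syllable (at most one coda consonant is licensed; onsets may contain at most 2 consonants).
Each unlicensed consonant becomes the onset of a new syllable: /ɹ/ → /ɹə/, /s/ → /sə/.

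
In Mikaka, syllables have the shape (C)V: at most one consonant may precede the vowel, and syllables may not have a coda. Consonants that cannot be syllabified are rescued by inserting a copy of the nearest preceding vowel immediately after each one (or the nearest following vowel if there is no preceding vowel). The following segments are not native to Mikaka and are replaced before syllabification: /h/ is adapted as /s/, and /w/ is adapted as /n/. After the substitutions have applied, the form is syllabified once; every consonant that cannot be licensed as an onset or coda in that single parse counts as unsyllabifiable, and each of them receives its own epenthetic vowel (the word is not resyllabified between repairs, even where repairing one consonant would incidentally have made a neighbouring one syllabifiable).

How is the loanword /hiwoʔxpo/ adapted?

Substitution: /h/ → /s/, /w/ → /n/, giving /sinoʔxpo/.
Syllabifying with onset maximization leaves /ʔ/, /x/ stranded (no codas are permitted; onsets are limited to one consonant).
Inserting the epenthetic vowel yields /ʔ/ → /ʔo/, /x/ → /xo/.

sinoʔoxopo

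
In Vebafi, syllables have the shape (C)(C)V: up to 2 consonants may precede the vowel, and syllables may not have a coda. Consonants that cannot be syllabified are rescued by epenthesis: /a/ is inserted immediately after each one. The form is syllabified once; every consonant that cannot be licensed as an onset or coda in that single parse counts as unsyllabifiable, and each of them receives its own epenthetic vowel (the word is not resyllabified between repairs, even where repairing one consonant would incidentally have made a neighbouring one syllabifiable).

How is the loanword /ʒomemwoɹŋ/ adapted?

The consonants /ɹ/, /ŋ/ cannot be parsed into a legal (C)(C)V syllable (no codas are permitted; onsets may contain at most 2 consonants).
Epenthesis after each stranded consonant: /ɹ/ → /ɹa/, /ŋ/ → /ŋa/.

ʒomemwoɹaŋa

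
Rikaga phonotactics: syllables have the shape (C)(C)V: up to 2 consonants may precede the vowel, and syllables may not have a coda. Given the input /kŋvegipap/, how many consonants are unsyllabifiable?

2

The consonants /k/, /p/ cannot be parsed into a legal (C)(C)V syllable (no codas are permitted; onsets may contain at most 2 consonants).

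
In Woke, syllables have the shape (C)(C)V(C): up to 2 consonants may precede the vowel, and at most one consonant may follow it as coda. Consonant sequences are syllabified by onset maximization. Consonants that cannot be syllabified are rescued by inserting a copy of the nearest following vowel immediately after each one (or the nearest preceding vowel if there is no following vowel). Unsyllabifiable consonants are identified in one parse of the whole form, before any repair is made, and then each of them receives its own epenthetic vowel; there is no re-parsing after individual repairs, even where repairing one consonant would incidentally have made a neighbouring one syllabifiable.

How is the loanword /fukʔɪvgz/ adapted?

The consonants /g/, /z/ cannot be parsed into a legal (C)(C)V(C) syllable (at most one coda consonant is licensed; onsets may contain at most 2 consonants).
Each unlicensed consonant becomes the onset of a new syllable: /g/ → /gɪ/, /z/ → /zɪ/.

fukʔɪvgɪzɪ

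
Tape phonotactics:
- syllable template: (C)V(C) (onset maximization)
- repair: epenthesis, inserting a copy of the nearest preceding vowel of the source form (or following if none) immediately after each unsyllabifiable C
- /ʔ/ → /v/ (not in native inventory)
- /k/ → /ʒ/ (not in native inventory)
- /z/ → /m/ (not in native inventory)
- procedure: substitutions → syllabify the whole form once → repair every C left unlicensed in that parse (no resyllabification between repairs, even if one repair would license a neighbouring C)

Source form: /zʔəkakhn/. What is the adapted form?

məvəʒaʒhana

Substitution: /z/ → /m/, /ʔ/ → /v/, /k/ → /ʒ/, giving /mvəʒaʒhn/.
Under (C)V(C), the unsyllabifiable consonants are /m/, /h/, /n/ (at most one coda consonant is licensed; onsets are limited to one consonant).
Each unlicensed consonant becomes the onset of a new syllable: /m/ → /mə/, /h/ → /ha/, /n/ → /na/.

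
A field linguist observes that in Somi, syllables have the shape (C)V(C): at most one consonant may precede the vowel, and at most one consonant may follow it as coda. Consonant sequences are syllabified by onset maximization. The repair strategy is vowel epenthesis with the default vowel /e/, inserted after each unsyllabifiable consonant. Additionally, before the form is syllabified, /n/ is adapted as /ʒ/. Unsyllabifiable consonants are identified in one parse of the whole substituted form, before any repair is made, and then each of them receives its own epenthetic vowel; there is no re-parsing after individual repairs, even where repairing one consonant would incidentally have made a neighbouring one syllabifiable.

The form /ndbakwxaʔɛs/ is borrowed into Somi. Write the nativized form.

Substitution: /n/ → /ʒ/, giving /ʒdbakwxaʔɛs/.
Syllabifying with onset maximization leaves /ʒ/, /d/, /w/ stranded (at most one coda consonant is licensed; onsets are limited to one consonant).
Each unlicensed consonant becomes the onset of a new syllable: /ʒ/ → /ʒe/, /d/ → /de/, /w/ → /we/.

ʒedebakwexaʔɛs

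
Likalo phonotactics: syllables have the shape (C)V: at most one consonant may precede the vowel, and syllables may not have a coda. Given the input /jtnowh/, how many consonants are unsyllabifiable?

4

Under (C)V, the unsyllabifiable consonants are /j/, /t/, /w/, /h/ (no codas are permitted; onsets are limited to one consonant).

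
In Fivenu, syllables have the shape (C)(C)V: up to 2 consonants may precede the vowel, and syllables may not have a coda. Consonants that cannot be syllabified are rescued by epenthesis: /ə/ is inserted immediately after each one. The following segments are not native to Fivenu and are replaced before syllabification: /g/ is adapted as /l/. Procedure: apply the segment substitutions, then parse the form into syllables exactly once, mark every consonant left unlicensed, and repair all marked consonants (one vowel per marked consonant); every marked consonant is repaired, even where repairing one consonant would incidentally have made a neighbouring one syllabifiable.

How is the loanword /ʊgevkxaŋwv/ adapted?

Substitution: /g/ → /l/, giving /ʊlevkxaŋwv/.
Under (C)(C)V, the unsyllabifiable consonants are /v/, /ŋ/, /w/, /v/ (no codas are permitted; onsets may contain at most 2 consonants).
Epenthesis after each stranded consonant: /v/ → /və/, /ŋ/ → /ŋə/, /w/ → /wə/, /v/ → /və/.

ʊlevəkxaŋəwəvə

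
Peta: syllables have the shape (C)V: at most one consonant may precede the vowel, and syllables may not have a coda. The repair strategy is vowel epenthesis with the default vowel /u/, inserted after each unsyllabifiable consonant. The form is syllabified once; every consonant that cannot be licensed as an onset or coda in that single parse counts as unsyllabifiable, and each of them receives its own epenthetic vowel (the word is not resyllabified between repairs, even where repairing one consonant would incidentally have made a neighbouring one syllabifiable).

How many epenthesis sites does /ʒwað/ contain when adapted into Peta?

2

The unsyllabifiable consonants are /ʒ/, /ð/; each receives one epenthetic vowel.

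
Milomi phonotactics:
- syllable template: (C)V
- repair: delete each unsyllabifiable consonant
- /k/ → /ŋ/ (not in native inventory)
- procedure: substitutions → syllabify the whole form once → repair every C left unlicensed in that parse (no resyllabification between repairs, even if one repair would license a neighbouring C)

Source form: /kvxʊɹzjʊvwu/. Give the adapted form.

xʊjʊwu

Substitution: /k/ → /ŋ/, giving /ŋvxʊɹzjʊvwu/.
The consonants /ŋ/, /v/, /ɹ/, /z/, /v/ cannot be parsed into a legal (C)V syllable (no codas are permitted; onsets are limited to one consonant).
Deleting the stranded consonants removes /ŋ/, /v/, /ɹ/, /z/, /v/.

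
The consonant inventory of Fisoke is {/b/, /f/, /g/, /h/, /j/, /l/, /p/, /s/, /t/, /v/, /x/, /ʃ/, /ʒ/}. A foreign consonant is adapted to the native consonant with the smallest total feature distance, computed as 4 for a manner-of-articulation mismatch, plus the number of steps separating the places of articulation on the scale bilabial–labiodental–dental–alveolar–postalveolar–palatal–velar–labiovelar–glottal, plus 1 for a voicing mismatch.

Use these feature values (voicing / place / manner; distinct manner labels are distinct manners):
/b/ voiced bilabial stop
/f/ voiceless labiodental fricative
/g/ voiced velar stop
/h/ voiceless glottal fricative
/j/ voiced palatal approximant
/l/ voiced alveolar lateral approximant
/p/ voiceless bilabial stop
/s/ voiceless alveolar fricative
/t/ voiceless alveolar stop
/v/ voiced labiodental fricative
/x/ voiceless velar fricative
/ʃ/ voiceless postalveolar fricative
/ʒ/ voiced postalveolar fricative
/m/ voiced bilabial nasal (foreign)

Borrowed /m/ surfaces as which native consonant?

b

/b/ is closest: manner differs (nasal→stop, +4), place distance 0 (bilabial→bilabial), same voicing; total 4. Next closest is /p/ at distance 5.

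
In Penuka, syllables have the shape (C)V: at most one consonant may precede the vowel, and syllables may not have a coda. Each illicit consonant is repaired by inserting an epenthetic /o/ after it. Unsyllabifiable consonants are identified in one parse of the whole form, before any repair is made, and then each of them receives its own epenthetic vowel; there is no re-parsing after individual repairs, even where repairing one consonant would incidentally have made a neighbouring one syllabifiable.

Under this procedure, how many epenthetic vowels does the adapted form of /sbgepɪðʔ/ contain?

The unsyllabifiable consonants are /s/, /b/, /ð/, /ʔ/; each receives one epenthetic vowel.

4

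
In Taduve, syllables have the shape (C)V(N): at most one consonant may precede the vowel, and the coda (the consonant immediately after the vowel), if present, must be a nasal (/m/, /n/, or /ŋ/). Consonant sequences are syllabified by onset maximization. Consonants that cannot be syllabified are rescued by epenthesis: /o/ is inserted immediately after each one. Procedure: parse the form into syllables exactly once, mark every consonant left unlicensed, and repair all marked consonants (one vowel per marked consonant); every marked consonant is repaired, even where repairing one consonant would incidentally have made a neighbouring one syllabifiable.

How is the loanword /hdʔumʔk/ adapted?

hodoʔumʔoko

The consonants /h/, /d/, /ʔ/, /k/ cannot be parsed into a legal (C)V(N) syllable (only a nasal (/m/, /n/, or /ŋ/) is licensed in coda position; onsets are limited to one consonant).
Inserting the epenthetic vowel yields /h/ → /ho/, /d/ → /do/, /ʔ/ → /ʔo/, /k/ → /ko/.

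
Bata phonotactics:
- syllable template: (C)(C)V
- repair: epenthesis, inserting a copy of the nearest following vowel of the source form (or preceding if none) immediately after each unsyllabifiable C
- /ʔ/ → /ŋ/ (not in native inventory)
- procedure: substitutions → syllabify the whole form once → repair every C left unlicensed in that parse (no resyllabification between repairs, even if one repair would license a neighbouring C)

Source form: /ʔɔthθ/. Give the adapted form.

Substitution: /ʔ/ → /ŋ/, giving /ŋɔthθ/.
Syllabifying with onset maximization leaves /t/, /h/, /θ/ stranded (no codas are permitted; onsets may contain at most 2 consonants).
Inserting the epenthetic vowel yields /t/ → /tɔ/, /h/ → /hɔ/, /θ/ → /θɔ/.

ŋɔtɔhɔθɔ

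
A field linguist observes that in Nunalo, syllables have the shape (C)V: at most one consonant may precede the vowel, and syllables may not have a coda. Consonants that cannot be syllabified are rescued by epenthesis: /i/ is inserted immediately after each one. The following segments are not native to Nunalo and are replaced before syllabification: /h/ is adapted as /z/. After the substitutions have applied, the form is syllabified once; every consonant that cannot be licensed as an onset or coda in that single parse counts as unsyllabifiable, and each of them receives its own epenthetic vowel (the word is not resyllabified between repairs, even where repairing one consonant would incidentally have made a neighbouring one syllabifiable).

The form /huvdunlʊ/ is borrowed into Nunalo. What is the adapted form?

Substitution: /h/ → /z/, giving /zuvdunlʊ/.
The consonants /v/, /n/ cannot be parsed into a legal (C)V syllable (no codas are permitted; onsets are limited to one consonant).
Epenthesis after each stranded consonant: /v/ → /vi/, /n/ → /ni/.

zuvidunilʊ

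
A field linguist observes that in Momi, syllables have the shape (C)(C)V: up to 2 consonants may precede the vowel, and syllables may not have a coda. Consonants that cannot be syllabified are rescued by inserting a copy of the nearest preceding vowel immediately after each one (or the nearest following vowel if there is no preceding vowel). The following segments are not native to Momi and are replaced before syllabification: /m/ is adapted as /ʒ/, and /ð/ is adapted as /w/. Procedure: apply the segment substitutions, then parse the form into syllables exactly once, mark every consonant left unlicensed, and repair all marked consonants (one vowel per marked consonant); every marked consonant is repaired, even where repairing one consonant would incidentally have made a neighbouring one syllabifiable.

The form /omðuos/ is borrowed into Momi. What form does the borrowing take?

oʒwuoso

Substitution: /m/ → /ʒ/, /ð/ → /w/, giving /oʒwuos/.
Syllabifying with onset maximization leaves /s/ stranded (no codas are permitted; onsets may contain at most 2 consonants).
Epenthesis after each stranded consonant: /s/ → /so/.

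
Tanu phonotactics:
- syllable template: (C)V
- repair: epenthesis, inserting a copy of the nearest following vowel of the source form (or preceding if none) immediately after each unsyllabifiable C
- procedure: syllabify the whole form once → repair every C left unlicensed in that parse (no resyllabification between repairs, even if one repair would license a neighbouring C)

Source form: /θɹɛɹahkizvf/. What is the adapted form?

Syllabifying with onset maximization leaves /θ/, /h/, /z/, /v/, /f/ stranded (no codas are permitted; onsets are limited to one consonant).
Inserting the epenthetic vowel yields /θ/ → /θɛ/, /h/ → /hi/, /z/ → /zi/, /v/ → /vi/, /f/ → /fi/.

θɛɹɛɹahikizivifi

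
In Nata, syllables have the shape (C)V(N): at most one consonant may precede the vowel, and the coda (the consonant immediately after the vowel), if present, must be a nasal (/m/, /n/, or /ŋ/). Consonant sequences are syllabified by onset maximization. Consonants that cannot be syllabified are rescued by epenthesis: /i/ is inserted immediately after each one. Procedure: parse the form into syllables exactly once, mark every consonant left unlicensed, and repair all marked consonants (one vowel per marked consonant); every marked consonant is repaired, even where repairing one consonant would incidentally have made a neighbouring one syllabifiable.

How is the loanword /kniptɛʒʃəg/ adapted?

kinipitɛʒiʃəgi

Syllabifying with onset maximization leaves /k/, /p/, /ʒ/, /g/ stranded (only a nasal (/m/, /n/, or /ŋ/) is licensed in coda position; onsets are limited to one consonant).
Epenthesis after each stranded consonant: /k/ → /ki/, /p/ → /pi/, /ʒ/ → /ʒi/, /g/ → /gi/.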